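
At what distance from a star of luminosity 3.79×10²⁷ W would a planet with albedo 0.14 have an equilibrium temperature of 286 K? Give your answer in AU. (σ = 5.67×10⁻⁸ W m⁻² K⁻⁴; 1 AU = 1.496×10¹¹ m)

d ≈ 2.76 AU

From T_eq⁴ = L(1−A)/(16πσd²): d = √[L(1−A)/(16πσT_eq⁴)].
d = √[3.79×10²⁷ × 0.86 / (16π × 5.67×10⁻⁸ × (286)⁴)] = 4.13×10¹¹ m = 2.76 AU.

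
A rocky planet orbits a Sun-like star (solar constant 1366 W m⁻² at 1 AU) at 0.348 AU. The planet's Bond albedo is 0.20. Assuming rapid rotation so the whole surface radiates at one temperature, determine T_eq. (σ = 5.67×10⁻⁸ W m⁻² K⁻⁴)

Flux at 0.348 AU: S = 1366/0.348² = 1.13×10⁴ W m⁻².
Energy balance: absorbed = emitted ⇒ πR²·S(1−A) = 4πR²·σT_eq⁴, so T_eq⁴ = S(1−A)/(4σ).
T_eq = [1.13×10⁴ × 0.80 / (4 × 5.67×10⁻⁸)]^(1/4) = (3.98×10¹⁰)^(1/4) = 447 K.

T_eq ≈ 447 K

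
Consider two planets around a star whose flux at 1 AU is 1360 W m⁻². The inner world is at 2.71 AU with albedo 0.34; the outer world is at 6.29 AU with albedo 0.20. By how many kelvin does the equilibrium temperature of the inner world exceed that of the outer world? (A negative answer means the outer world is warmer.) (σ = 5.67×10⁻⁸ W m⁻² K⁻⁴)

ΔT ≈ 47.4 K

T_eq = [S₀(1−A)/(4σd²)]^(1/4), so T ∝ (1−A)^(1/4) / √d.
T₁ = [1360×0.66/(4×5.67×10⁻⁸×2.71²)]^(1/4) = 152.36 K.
T₂ = [1360×0.80/(4×5.67×10⁻⁸×6.29²)]^(1/4) = 104.94 K.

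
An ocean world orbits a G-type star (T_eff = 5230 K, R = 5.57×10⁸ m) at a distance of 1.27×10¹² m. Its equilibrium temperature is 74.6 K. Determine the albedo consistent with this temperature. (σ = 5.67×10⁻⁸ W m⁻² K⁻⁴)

A ≈ 0.14

L = 4πR_⋆²σT_⋆⁴ = 4π(5.57×10⁸)² × 5.67×10⁻⁸ × (5230)⁴ = 1.65×10²⁶ W.
S = L/(4πd²) = 8.16 W m⁻².
From T_eq⁴ = S(1−A)/(4σ): 1−A = 4σT_eq⁴/S.
1−A = 4 × 5.67×10⁻⁸ × (74.6)⁴ / 8.16 = 0.861.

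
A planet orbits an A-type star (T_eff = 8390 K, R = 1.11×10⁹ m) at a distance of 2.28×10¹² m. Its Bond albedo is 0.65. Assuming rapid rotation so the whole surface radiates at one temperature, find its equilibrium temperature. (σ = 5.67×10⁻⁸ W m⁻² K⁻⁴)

L = 4πR_⋆²σT_⋆⁴ = 4π(1.11×10⁹)² × 5.67×10⁻⁸ × (8390)⁴ = 4.35×10²⁷ W.
S = L/(4πd²) = 66.6 W m⁻².
Energy balance: absorbed = emitted ⇒ πR²·S(1−A) = 4πR²·σT_eq⁴, so T_eq⁴ = S(1−A)/(4σ).
T_eq = [66.6 × 0.35 / (4 × 5.67×10⁻⁸)]^(1/4) = (1.03×10⁸)^(1/4) = 101 K.

T_eq ≈ 101 K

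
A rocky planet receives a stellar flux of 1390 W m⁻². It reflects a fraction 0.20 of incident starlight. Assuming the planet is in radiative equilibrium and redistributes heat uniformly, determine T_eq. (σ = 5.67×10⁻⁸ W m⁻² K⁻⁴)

T_eq ≈ 265 K

Energy balance: absorbed = emitted ⇒ πR²·S(1−A) = 4πR²·σT_eq⁴, so T_eq⁴ = S(1−A)/(4σ).
T_eq = [1390 × 0.80 / (4 × 5.67×10⁻⁸)]^(1/4) = (4.90×10⁹)^(1/4) = 265 K.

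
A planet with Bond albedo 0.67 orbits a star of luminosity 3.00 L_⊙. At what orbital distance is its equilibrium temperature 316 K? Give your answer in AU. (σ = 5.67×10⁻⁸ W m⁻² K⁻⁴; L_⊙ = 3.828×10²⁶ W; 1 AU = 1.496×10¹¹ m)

d ≈ 0.772 AU

L = 3.00 × 3.828×10²⁶ = 1.15×10²⁷ W.
From T_eq⁴ = L(1−A)/(16πσd²): d = √[L(1−A)/(16πσT_eq⁴)].
d = √[1.15×10²⁷ × 0.33 / (16π × 5.67×10⁻⁸ × (316)⁴)] = 1.15×10¹¹ m = 0.772 AU.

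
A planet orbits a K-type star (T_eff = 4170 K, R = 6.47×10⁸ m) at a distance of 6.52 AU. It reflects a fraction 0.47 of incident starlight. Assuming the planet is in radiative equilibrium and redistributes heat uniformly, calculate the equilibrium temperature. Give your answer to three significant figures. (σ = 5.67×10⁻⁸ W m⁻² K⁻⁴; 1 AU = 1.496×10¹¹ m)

d = 6.52 AU = 9.75×10¹¹ m.
L = 4πR_⋆²σT_⋆⁴ = 4π(6.47×10⁸)² × 5.67×10⁻⁸ × (4170)⁴ = 9.02×10²⁵ W.
S = L/(4πd²) = 7.54 W m⁻².
Energy balance: absorbed = emitted ⇒ πR²·S(1−A) = 4πR²·σT_eq⁴, so T_eq⁴ = S(1−A)/(4σ).
T_eq = [7.54 × 0.53 / (4 × 5.67×10⁻⁸)]^(1/4) = (1.76×10⁷)^(1/4) = 64.8 K.

T_eq ≈ 64.8 K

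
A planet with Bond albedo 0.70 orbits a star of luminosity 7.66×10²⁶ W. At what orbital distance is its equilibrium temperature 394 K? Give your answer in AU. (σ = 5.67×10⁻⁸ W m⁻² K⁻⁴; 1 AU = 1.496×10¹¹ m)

From T_eq⁴ = L(1−A)/(16πσd²): d = √[L(1−A)/(16πσT_eq⁴)].
d = √[7.66×10²⁶ × 0.30 / (16π × 5.67×10⁻⁸ × (394)⁴)] = 5.78×10¹⁰ m = 0.387 AU.

d ≈ 0.387 AU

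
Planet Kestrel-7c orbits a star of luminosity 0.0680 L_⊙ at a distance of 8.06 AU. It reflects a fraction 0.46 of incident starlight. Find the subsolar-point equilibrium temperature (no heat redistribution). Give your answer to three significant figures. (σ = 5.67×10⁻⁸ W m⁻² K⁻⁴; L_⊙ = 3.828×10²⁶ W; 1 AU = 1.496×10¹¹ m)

d = 8.06 AU = 1.21×10¹² m.
L = 0.0680 × 3.828×10²⁶ = 2.60×10²⁵ W.
Flux: S = L/(4πd²) = 2.60×10²⁵/(4π×(1.21×10¹²)²) = 1.42 W m⁻².
At the subsolar point the surface absorbs S(1−A) and emits σT⁴ per unit area — no factor of 4, since only the local patch is in balance.
T = [1.42 × 0.54 / 5.67×10⁻⁸]^(1/4) = (1.36×10⁷)^(1/4) = 60.7 K.

T_ss ≈ 60.7 K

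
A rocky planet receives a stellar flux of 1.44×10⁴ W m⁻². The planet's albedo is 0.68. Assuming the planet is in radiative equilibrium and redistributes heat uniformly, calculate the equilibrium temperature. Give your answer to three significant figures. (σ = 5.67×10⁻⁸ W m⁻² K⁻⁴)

Energy balance: absorbed = emitted ⇒ πR²·S(1−A) = 4πR²·σT_eq⁴, so T_eq⁴ = S(1−A)/(4σ).
T_eq = [1.44×10⁴ × 0.32 / (4 × 5.67×10⁻⁸)]^(1/4) = (2.03×10¹⁰)^(1/4) = 378 K.

T_eq ≈ 378 K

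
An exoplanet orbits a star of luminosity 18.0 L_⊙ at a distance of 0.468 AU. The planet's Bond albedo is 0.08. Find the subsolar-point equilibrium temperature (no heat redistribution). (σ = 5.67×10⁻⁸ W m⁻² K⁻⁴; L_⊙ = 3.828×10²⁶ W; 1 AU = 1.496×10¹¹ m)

T_ss ≈ 1160 K

d = 0.468 AU = 7.00×10¹⁰ m.
L = 18.0 × 3.828×10²⁶ = 6.89×10²⁷ W.
Flux: S = L/(4πd²) = 6.89×10²⁷/(4π×(7.00×10¹⁰)²) = 1.12×10⁵ W m⁻².
At the subsolar point the surface absorbs S(1−A) and emits σT⁴ per unit area — no factor of 4, since only the local patch is in balance.
T = [1.12×10⁵ × 0.92 / 5.67×10⁻⁸]^(1/4) = (1.82×10¹²)^(1/4) = 1160 K.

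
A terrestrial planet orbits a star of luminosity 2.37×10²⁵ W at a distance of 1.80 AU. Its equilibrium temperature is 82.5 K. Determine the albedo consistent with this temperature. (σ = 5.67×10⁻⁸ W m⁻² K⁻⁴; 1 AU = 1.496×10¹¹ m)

A ≈ 0.60

d = 1.80 AU = 2.69×10¹¹ m.
Flux: S = L/(4πd²) = 2.37×10²⁵/(4π×(2.69×10¹¹)²) = 26.0 W m⁻².
From T_eq⁴ = S(1−A)/(4σ): 1−A = 4σT_eq⁴/S.
1−A = 4 × 5.67×10⁻⁸ × (82.5)⁴ / 26.0 = 0.404.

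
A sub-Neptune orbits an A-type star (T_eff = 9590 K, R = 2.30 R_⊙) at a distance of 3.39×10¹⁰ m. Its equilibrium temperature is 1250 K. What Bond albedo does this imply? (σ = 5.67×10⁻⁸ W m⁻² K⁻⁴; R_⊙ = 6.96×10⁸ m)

A ≈ 0.48

R_⋆ = 2.30 × 6.96×10⁸ = 1.60×10⁹ m.
L = 4πR_⋆²σT_⋆⁴ = 4π(1.60×10⁹)² × 5.67×10⁻⁸ × (9590)⁴ = 1.54×10²⁸ W.
S = L/(4πd²) = 1.07×10⁶ W m⁻².
From T_eq⁴ = S(1−A)/(4σ): 1−A = 4σT_eq⁴/S.
1−A = 4 × 5.67×10⁻⁸ × (1250)⁴ / 1.07×10⁶ = 0.518.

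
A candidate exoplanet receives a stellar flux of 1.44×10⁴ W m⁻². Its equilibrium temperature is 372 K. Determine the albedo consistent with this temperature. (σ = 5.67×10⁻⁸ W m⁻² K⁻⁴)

A ≈ 0.70

From T_eq⁴ = S(1−A)/(4σ): 1−A = 4σT_eq⁴/S.
1−A = 4 × 5.67×10⁻⁸ × (372)⁴ / 1.44×10⁴ = 0.302.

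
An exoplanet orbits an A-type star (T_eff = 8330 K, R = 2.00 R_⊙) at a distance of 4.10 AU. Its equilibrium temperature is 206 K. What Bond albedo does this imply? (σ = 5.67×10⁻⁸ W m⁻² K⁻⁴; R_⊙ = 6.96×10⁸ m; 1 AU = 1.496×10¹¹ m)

R_⋆ = 2.00 × 6.96×10⁸ = 1.39×10⁹ m.
d = 4.10 AU = 6.13×10¹¹ m.
L = 4πR_⋆²σT_⋆⁴ = 4π(1.39×10⁹)² × 5.67×10⁻⁸ × (8330)⁴ = 6.65×10²⁷ W.
S = L/(4πd²) = 1410 W m⁻².
From T_eq⁴ = S(1−A)/(4σ): 1−A = 4σT_eq⁴/S.
1−A = 4 × 5.67×10⁻⁸ × (206)⁴ / 1410 = 0.290.

A ≈ 0.71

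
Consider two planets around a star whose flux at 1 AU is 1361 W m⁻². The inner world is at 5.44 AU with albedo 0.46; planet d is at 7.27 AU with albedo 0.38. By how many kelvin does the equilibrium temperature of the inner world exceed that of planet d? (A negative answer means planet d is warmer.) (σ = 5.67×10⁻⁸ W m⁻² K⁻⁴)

ΔT ≈ 10.7 K

T_eq = [S₀(1−A)/(4σd²)]^(1/4), so T ∝ (1−A)^(1/4) / √d.
T₁ = [1361×0.54/(4×5.67×10⁻⁸×5.44²)]^(1/4) = 102.29 K.
T₂ = [1361×0.62/(4×5.67×10⁻⁸×7.27²)]^(1/4) = 91.60 K.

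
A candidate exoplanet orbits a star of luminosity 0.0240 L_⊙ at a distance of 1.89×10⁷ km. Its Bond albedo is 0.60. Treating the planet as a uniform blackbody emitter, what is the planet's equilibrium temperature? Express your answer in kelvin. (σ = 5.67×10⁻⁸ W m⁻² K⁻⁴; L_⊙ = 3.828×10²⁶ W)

T_eq ≈ 245 K

d = 1.89×10⁷ km = 1.89×10¹⁰ m.
L = 0.0240 × 3.828×10²⁶ = 9.19×10²⁴ W.
Flux: S = L/(4πd²) = 9.19×10²⁴/(4π×(1.89×10¹⁰)²) = 2050 W m⁻².
Energy balance: absorbed = emitted ⇒ πR²·S(1−A) = 4πR²·σT_eq⁴, so T_eq⁴ = S(1−A)/(4σ).
T_eq = [2050 × 0.40 / (4 × 5.67×10⁻⁸)]^(1/4) = (3.61×10⁹)^(1/4) = 245 K.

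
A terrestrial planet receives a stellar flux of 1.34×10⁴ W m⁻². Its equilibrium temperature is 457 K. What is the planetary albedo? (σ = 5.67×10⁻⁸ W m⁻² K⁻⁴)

From T_eq⁴ = S(1−A)/(4σ): 1−A = 4σT_eq⁴/S.
1−A = 4 × 5.67×10⁻⁸ × (457)⁴ / 1.34×10⁴ = 0.738.

A ≈ 0.26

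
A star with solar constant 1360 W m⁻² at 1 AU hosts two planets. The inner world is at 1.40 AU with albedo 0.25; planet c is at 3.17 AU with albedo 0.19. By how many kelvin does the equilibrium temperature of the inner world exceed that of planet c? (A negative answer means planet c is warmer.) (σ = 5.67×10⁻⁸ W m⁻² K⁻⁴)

T_eq = [S₀(1−A)/(4σd²)]^(1/4), so T ∝ (1−A)^(1/4) / √d.
T₁ = [1360×0.75/(4×5.67×10⁻⁸×1.40²)]^(1/4) = 218.86 K.
T₂ = [1360×0.81/(4×5.67×10⁻⁸×3.17²)]^(1/4) = 148.27 K.

ΔT ≈ 70.6 K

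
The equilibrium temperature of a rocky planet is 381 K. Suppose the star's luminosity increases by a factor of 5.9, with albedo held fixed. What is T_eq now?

T_eq ∝ L^(1/4) · d^(−1/2).
T′ = 381 × 5.9^(1/4) = 594 K.

T_eq ≈ 594 K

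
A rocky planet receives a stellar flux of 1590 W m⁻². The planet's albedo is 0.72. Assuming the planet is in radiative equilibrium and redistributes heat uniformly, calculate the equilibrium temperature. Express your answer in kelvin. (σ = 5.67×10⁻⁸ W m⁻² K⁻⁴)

Energy balance: absorbed = emitted ⇒ πR²·S(1−A) = 4πR²·σT_eq⁴, so T_eq⁴ = S(1−A)/(4σ).
T_eq = [1590 × 0.28 / (4 × 5.67×10⁻⁸)]^(1/4) = (1.96×10⁹)^(1/4) = 210 K.

T_eq ≈ 210 K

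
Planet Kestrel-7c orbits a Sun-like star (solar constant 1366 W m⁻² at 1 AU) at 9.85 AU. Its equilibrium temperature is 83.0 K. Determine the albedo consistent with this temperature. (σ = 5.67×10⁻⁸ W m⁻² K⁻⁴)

A ≈ 0.24

Flux at 9.85 AU: S = 1366/9.85² = 14.1 W m⁻².
From T_eq⁴ = S(1−A)/(4σ): 1−A = 4σT_eq⁴/S.
1−A = 4 × 5.67×10⁻⁸ × (83.0)⁴ / 14.1 = 0.764.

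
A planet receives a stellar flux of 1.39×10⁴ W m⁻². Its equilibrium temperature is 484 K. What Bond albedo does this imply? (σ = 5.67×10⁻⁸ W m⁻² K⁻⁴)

From T_eq⁴ = S(1−A)/(4σ): 1−A = 4σT_eq⁴/S.
1−A = 4 × 5.67×10⁻⁸ × (484)⁴ / 1.39×10⁴ = 0.895.

A ≈ 0.10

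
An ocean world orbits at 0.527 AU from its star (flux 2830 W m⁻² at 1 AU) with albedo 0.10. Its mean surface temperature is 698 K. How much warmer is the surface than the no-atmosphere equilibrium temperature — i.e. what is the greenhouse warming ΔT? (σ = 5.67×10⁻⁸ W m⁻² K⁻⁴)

ΔT ≈ 249.6 K

S = 2830/0.527² = 1.019×10⁴ W m⁻².
T_eq = [S(1−A)/(4σ)]^(1/4) = [1.019×10⁴×0.90/(4×5.67×10⁻⁸)]^(1/4) = 448.4 K.
ΔT = T_surf − T_eq = 698 − 448.4.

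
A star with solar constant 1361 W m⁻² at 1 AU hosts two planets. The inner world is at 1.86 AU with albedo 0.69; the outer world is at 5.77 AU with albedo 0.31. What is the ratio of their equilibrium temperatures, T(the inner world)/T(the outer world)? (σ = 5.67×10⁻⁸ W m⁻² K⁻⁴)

T_eq = [S₀(1−A)/(4σd²)]^(1/4), so T ∝ (1−A)^(1/4) / √d.
T₁ = [1361×0.31/(4×5.67×10⁻⁸×1.86²)]^(1/4) = 152.28 K.
T₂ = [1361×0.69/(4×5.67×10⁻⁸×5.77²)]^(1/4) = 105.60 K.

T₁/T₂ ≈ 1.442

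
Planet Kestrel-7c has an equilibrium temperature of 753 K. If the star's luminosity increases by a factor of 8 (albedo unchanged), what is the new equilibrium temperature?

T_eq ∝ L^(1/4) · d^(−1/2).
T′ = 753 × 8^(1/4) = 1270 K.

T_eq ≈ 1270 K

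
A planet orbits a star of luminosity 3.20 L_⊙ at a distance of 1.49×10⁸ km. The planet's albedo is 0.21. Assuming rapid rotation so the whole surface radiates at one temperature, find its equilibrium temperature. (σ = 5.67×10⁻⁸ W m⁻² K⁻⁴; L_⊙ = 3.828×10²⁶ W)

T_eq ≈ 352 K

d = 1.49×10⁸ km = 1.49×10¹¹ m.
L = 3.20 × 3.828×10²⁶ = 1.22×10²⁷ W.
Flux: S = L/(4πd²) = 1.22×10²⁷/(4π×(1.49×10¹¹)²) = 4390 W m⁻².
Energy balance: absorbed = emitted ⇒ πR²·S(1−A) = 4πR²·σT_eq⁴, so T_eq⁴ = S(1−A)/(4σ).
T_eq = [4390 × 0.79 / (4 × 5.67×10⁻⁸)]^(1/4) = (1.53×10¹⁰)^(1/4) = 352 K.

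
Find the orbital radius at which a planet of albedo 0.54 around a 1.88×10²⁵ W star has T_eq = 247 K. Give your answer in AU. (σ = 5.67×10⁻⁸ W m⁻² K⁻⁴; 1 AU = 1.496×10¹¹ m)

d ≈ 0.191 AU

From T_eq⁴ = L(1−A)/(16πσd²): d = √[L(1−A)/(16πσT_eq⁴)].
d = √[1.88×10²⁵ × 0.46 / (16π × 5.67×10⁻⁸ × (247)⁴)] = 2.86×10¹⁰ m = 0.191 AU.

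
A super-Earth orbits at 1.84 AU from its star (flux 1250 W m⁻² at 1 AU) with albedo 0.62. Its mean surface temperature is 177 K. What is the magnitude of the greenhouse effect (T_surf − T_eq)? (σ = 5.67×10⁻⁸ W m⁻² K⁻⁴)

ΔT ≈ 19.3 K

S = 1250/1.84² = 369.2 W m⁻².
T_eq = [S(1−A)/(4σ)]^(1/4) = [369.2×0.38/(4×5.67×10⁻⁸)]^(1/4) = 157.7 K.
ΔT = T_surf − T_eq = 177 − 157.7.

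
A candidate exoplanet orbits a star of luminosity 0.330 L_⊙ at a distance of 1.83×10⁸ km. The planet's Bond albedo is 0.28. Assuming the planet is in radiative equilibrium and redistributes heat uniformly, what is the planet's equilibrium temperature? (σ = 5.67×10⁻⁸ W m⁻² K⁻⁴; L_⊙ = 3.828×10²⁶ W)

d = 1.83×10⁸ km = 1.83×10¹¹ m.
L = 0.330 × 3.828×10²⁶ = 1.26×10²⁶ W.
Flux: S = L/(4πd²) = 1.26×10²⁶/(4π×(1.83×10¹¹)²) = 300 W m⁻².
Energy balance: absorbed = emitted ⇒ πR²·S(1−A) = 4πR²·σT_eq⁴, so T_eq⁴ = S(1−A)/(4σ).
T_eq = [300 × 0.72 / (4 × 5.67×10⁻⁸)]^(1/4) = (9.53×10⁸)^(1/4) = 176 K.

T_eq ≈ 176 K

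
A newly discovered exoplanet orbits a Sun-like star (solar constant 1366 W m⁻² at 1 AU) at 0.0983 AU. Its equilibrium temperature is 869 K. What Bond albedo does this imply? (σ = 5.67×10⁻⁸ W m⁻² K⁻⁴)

A ≈ 0.09

Flux at 0.0983 AU: S = 1366/0.0983² = 1.41×10⁵ W m⁻².
From T_eq⁴ = S(1−A)/(4σ): 1−A = 4σT_eq⁴/S.
1−A = 4 × 5.67×10⁻⁸ × (869)⁴ / 1.41×10⁵ = 0.915.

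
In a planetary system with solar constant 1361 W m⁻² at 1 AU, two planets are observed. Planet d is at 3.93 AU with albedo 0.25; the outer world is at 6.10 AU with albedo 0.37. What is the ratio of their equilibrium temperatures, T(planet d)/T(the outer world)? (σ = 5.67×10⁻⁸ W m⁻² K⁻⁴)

T₁/T₂ ≈ 1.301

T_eq = [S₀(1−A)/(4σd²)]^(1/4), so T ∝ (1−A)^(1/4) / √d.
T₁ = [1361×0.75/(4×5.67×10⁻⁸×3.93²)]^(1/4) = 130.65 K.
T₂ = [1361×0.63/(4×5.67×10⁻⁸×6.10²)]^(1/4) = 100.40 K.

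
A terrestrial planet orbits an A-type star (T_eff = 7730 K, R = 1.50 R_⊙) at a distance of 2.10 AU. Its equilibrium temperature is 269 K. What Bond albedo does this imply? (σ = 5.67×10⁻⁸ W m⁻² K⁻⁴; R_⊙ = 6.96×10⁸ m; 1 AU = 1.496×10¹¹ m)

R_⋆ = 1.50 × 6.96×10⁸ = 1.04×10⁹ m.
d = 2.10 AU = 3.14×10¹¹ m.
L = 4πR_⋆²σT_⋆⁴ = 4π(1.04×10⁹)² × 5.67×10⁻⁸ × (7730)⁴ = 2.77×10²⁷ W.
S = L/(4πd²) = 2240 W m⁻².
From T_eq⁴ = S(1−A)/(4σ): 1−A = 4σT_eq⁴/S.
1−A = 4 × 5.67×10⁻⁸ × (269)⁴ / 2240 = 0.531.

A ≈ 0.47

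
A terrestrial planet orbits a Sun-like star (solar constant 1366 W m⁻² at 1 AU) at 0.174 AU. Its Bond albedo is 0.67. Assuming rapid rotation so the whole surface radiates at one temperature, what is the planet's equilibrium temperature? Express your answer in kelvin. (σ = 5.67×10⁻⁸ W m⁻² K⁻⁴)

T_eq ≈ 506 K

Flux at 0.174 AU: S = 1366/0.174² = 4.51×10⁴ W m⁻².
Energy balance: absorbed = emitted ⇒ πR²·S(1−A) = 4πR²·σT_eq⁴, so T_eq⁴ = S(1−A)/(4σ).
T_eq = [4.51×10⁴ × 0.33 / (4 × 5.67×10⁻⁸)]^(1/4) = (6.56×10¹⁰)^(1/4) = 506 K.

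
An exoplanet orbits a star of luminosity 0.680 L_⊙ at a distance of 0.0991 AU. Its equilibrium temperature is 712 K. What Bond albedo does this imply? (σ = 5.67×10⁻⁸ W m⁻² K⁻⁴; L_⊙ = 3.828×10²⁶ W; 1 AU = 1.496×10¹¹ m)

A ≈ 0.38

d = 0.0991 AU = 1.48×10¹⁰ m.
L = 0.680 × 3.828×10²⁶ = 2.60×10²⁶ W.
Flux: S = L/(4πd²) = 2.60×10²⁶/(4π×(1.48×10¹⁰)²) = 9.42×10⁴ W m⁻².
From T_eq⁴ = S(1−A)/(4σ): 1−A = 4σT_eq⁴/S.
1−A = 4 × 5.67×10⁻⁸ × (712)⁴ / 9.42×10⁴ = 0.618.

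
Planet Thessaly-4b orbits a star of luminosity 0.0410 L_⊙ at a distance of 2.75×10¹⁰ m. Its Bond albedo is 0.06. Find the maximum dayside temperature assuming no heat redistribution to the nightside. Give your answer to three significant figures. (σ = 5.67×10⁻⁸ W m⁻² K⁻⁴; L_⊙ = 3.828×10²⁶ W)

L = 0.0410 × 3.828×10²⁶ = 1.57×10²⁵ W.
Flux: S = L/(4πd²) = 1.57×10²⁵/(4π×(2.75×10¹⁰)²) = 1650 W m⁻².
With no redistribution each surface element balances locally: S(1−A) = σT⁴.
T = [1650 × 0.94 / 5.67×10⁻⁸]^(1/4) = (2.74×10¹⁰)^(1/4) = 407 K.

T_ss ≈ 407 K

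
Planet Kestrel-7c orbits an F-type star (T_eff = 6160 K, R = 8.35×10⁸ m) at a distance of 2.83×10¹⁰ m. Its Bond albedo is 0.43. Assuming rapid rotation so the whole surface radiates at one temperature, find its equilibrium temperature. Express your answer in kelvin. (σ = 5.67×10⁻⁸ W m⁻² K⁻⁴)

L = 4πR_⋆²σT_⋆⁴ = 4π(8.35×10⁸)² × 5.67×10⁻⁸ × (6160)⁴ = 7.15×10²⁶ W.
S = L/(4πd²) = 7.11×10⁴ W m⁻².
Energy balance: absorbed = emitted ⇒ πR²·S(1−A) = 4πR²·σT_eq⁴, so T_eq⁴ = S(1−A)/(4σ).
T_eq = [7.11×10⁴ × 0.57 / (4 × 5.67×10⁻⁸)]^(1/4) = (1.79×10¹¹)^(1/4) = 650 K.

T_eq ≈ 650 K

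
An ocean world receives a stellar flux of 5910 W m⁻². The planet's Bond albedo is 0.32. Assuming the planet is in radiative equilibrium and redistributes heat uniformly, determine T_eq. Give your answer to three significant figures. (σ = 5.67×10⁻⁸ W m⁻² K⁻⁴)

Energy balance: absorbed = emitted ⇒ πR²·S(1−A) = 4πR²·σT_eq⁴, so T_eq⁴ = S(1−A)/(4σ).
T_eq = [5910 × 0.68 / (4 × 5.67×10⁻⁸)]^(1/4) = (1.77×10¹⁰)^(1/4) = 365 K.

T_eq ≈ 365 K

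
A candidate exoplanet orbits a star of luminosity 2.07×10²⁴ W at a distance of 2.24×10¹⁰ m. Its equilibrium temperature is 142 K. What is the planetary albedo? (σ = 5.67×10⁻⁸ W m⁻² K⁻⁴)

Flux: S = L/(4πd²) = 2.07×10²⁴/(4π×(2.24×10¹⁰)²) = 328 W m⁻².
From T_eq⁴ = S(1−A)/(4σ): 1−A = 4σT_eq⁴/S.
1−A = 4 × 5.67×10⁻⁸ × (142)⁴ / 328 = 0.281.

A ≈ 0.72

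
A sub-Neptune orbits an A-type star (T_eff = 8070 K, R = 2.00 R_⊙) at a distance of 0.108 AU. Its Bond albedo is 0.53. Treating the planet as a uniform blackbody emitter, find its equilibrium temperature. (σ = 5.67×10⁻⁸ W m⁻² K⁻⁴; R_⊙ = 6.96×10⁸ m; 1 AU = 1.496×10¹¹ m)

R_⋆ = 2.00 × 6.96×10⁸ = 1.39×10⁹ m.
d = 0.108 AU = 1.62×10¹⁰ m.
L = 4πR_⋆²σT_⋆⁴ = 4π(1.39×10⁹)² × 5.67×10⁻⁸ × (8070)⁴ = 5.86×10²⁷ W.
S = L/(4πd²) = 1.79×10⁶ W m⁻².
Energy balance: absorbed = emitted ⇒ πR²·S(1−A) = 4πR²·σT_eq⁴, so T_eq⁴ = S(1−A)/(4σ).
T_eq = [1.79×10⁶ × 0.47 / (4 × 5.67×10⁻⁸)]^(1/4) = (3.70×10¹²)^(1/4) = 1390 K.

T_eq ≈ 1390 K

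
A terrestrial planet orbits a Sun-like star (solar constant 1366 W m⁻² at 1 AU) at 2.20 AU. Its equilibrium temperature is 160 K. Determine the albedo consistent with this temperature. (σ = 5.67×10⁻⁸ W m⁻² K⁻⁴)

A ≈ 0.47

Flux at 2.20 AU: S = 1366/2.20² = 282 W m⁻².
From T_eq⁴ = S(1−A)/(4σ): 1−A = 4σT_eq⁴/S.
1−A = 4 × 5.67×10⁻⁸ × (160)⁴ / 282 = 0.527.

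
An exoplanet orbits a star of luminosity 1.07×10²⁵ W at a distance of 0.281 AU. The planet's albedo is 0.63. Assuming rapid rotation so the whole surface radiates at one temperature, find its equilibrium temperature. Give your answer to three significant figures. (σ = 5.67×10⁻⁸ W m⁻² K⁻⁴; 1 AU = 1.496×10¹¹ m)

d = 0.281 AU = 4.20×10¹⁰ m.
Flux: S = L/(4πd²) = 1.07×10²⁵/(4π×(4.20×10¹⁰)²) = 482 W m⁻².
Energy balance: absorbed = emitted ⇒ πR²·S(1−A) = 4πR²·σT_eq⁴, so T_eq⁴ = S(1−A)/(4σ).
T_eq = [482 × 0.37 / (4 × 5.67×10⁻⁸)]^(1/4) = (7.86×10⁸)^(1/4) = 167 K.

T_eq ≈ 167 K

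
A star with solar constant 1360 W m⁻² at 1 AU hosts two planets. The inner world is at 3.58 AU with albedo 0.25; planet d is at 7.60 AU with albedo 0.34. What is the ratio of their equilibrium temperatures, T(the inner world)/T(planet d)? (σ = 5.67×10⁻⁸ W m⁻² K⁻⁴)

T_eq = [S₀(1−A)/(4σd²)]^(1/4), so T ∝ (1−A)^(1/4) / √d.
T₁ = [1360×0.75/(4×5.67×10⁻⁸×3.58²)]^(1/4) = 136.87 K.
T₂ = [1360×0.66/(4×5.67×10⁻⁸×7.60²)]^(1/4) = 90.98 K.

T₁/T₂ ≈ 1.504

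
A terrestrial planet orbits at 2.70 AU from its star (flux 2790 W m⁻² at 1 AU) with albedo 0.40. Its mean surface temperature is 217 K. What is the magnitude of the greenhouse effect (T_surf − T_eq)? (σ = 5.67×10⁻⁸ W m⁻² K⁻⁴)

S = 2790/2.70² = 382.7 W m⁻².
T_eq = [S(1−A)/(4σ)]^(1/4) = [382.7×0.60/(4×5.67×10⁻⁸)]^(1/4) = 178.4 K.
ΔT = T_surf − T_eq = 217 − 178.4.

ΔT ≈ 38.6 K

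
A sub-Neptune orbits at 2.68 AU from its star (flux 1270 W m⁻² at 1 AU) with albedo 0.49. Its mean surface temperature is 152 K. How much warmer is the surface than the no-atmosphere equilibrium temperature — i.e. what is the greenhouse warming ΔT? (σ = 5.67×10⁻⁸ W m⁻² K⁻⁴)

ΔT ≈ 10.8 K

S = 1270/2.68² = 176.8 W m⁻².
T_eq = [S(1−A)/(4σ)]^(1/4) = [176.8×0.51/(4×5.67×10⁻⁸)]^(1/4) = 141.2 K.
ΔT = T_surf − T_eq = 152 − 141.2.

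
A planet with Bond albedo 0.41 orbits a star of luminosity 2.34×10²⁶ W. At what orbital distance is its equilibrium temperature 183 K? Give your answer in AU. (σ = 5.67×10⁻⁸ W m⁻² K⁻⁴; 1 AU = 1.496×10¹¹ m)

From T_eq⁴ = L(1−A)/(16πσd²): d = √[L(1−A)/(16πσT_eq⁴)].
d = √[2.34×10²⁶ × 0.59 / (16π × 5.67×10⁻⁸ × (183)⁴)] = 2.08×10¹¹ m = 1.39 AU.

d ≈ 1.39 AU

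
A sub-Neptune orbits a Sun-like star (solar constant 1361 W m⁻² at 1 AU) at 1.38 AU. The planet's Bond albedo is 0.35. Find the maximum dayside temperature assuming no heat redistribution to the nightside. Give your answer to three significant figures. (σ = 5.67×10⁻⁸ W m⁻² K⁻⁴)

T_ss ≈ 301 K

Flux at 1.38 AU: S = 1361/1.38² = 715 W m⁻².
With no redistribution each surface element balances locally: S(1−A) = σT⁴.
T = [715 × 0.65 / 5.67×10⁻⁸]^(1/4) = (8.19×10⁹)^(1/4) = 301 K.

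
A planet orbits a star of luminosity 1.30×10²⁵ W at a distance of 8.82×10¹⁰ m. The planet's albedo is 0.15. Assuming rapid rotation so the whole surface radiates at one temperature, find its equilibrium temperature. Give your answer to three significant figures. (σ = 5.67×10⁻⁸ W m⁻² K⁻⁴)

T_eq ≈ 149 K

Flux: S = L/(4πd²) = 1.30×10²⁵/(4π×(8.82×10¹⁰)²) = 133 W m⁻².
Energy balance: absorbed = emitted ⇒ πR²·S(1−A) = 4πR²·σT_eq⁴, so T_eq⁴ = S(1−A)/(4σ).
T_eq = [133 × 0.85 / (4 × 5.67×10⁻⁸)]^(1/4) = (4.98×10⁸)^(1/4) = 149 K.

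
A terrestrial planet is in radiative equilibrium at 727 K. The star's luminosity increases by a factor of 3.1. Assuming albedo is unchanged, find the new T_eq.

T_eq ∝ L^(1/4) · d^(−1/2).
T′ = 727 × 3.1^(1/4) = 965 K.

T_eq ≈ 965 K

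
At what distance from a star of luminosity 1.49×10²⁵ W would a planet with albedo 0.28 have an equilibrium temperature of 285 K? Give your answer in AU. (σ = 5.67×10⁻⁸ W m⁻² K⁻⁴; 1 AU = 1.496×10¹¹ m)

d ≈ 0.160 AU

From T_eq⁴ = L(1−A)/(16πσd²): d = √[L(1−A)/(16πσT_eq⁴)].
d = √[1.49×10²⁵ × 0.72 / (16π × 5.67×10⁻⁸ × (285)⁴)] = 2.39×10¹⁰ m = 0.160 AU.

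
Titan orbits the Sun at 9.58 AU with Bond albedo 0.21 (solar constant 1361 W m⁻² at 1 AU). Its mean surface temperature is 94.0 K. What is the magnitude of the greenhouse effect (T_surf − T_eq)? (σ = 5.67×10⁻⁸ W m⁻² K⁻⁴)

S = 1361/9.58² = 14.83 W m⁻².
T_eq = [S(1−A)/(4σ)]^(1/4) = [14.83×0.79/(4×5.67×10⁻⁸)]^(1/4) = 84.8 K.
ΔT = T_surf − T_eq = 94 − 84.8.

ΔT ≈ 9.2 K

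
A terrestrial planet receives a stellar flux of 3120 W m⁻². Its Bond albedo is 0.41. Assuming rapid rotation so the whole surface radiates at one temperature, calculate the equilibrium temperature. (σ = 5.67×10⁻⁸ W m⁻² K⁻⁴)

T_eq ≈ 300 K

Energy balance: absorbed = emitted ⇒ πR²·S(1−A) = 4πR²·σT_eq⁴, so T_eq⁴ = S(1−A)/(4σ).
T_eq = [3120 × 0.59 / (4 × 5.67×10⁻⁸)]^(1/4) = (8.12×10⁹)^(1/4) = 300 K.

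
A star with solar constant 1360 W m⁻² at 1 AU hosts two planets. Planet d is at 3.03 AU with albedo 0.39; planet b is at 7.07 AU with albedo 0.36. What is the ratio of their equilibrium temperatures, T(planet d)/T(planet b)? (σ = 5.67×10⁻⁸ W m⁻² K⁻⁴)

T_eq = [S₀(1−A)/(4σd²)]^(1/4), so T ∝ (1−A)^(1/4) / √d.
T₁ = [1360×0.61/(4×5.67×10⁻⁸×3.03²)]^(1/4) = 141.28 K.
T₂ = [1360×0.64/(4×5.67×10⁻⁸×7.07²)]^(1/4) = 93.61 K.

T₁/T₂ ≈ 1.509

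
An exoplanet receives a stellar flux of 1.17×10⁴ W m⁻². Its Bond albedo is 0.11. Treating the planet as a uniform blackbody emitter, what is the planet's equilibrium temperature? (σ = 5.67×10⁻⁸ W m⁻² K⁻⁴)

Energy balance: absorbed = emitted ⇒ πR²·S(1−A) = 4πR²·σT_eq⁴, so T_eq⁴ = S(1−A)/(4σ).
T_eq = [1.17×10⁴ × 0.89 / (4 × 5.67×10⁻⁸)]^(1/4) = (4.59×10¹⁰)^(1/4) = 463 K.

T_eq ≈ 463 K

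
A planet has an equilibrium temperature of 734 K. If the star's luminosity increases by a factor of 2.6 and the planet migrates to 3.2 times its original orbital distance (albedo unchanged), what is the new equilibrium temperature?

T_eq ∝ L^(1/4) · d^(−1/2).
T′ = 734 × 2.6^(1/4) / 3.2^(1/2) = 521 K.

T_eq ≈ 521 K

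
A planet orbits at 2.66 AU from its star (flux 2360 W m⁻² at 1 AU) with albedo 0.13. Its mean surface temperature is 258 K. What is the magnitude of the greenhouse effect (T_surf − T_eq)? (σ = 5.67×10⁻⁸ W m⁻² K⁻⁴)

ΔT ≈ 68.9 K

S = 2360/2.66² = 333.5 W m⁻².
T_eq = [S(1−A)/(4σ)]^(1/4) = [333.5×0.87/(4×5.67×10⁻⁸)]^(1/4) = 189.1 K.
ΔT = T_surf − T_eq = 258 − 189.1.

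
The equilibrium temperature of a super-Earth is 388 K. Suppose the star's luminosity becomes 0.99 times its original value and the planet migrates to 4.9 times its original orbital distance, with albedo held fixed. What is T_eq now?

T_eq ≈ 175 K

T_eq ∝ L^(1/4) · d^(−1/2).
T′ = 388 × 0.99^(1/4) / 4.9^(1/2) = 175 K.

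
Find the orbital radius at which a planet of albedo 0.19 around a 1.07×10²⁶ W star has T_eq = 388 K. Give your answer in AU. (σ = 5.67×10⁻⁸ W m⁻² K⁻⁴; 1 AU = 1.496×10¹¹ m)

d ≈ 0.245 AU

From T_eq⁴ = L(1−A)/(16πσd²): d = √[L(1−A)/(16πσT_eq⁴)].
d = √[1.07×10²⁶ × 0.81 / (16π × 5.67×10⁻⁸ × (388)⁴)] = 3.66×10¹⁰ m = 0.245 AU.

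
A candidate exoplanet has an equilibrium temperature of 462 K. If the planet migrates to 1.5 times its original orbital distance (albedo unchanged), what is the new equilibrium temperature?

T_eq ≈ 377 K

T_eq ∝ L^(1/4) · d^(−1/2).
T′ = 462 / 1.5^(1/2) = 377 K.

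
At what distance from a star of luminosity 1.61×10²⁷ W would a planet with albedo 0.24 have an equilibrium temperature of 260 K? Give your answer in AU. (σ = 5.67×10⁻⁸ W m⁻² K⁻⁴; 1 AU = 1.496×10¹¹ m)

From T_eq⁴ = L(1−A)/(16πσd²): d = √[L(1−A)/(16πσT_eq⁴)].
d = √[1.61×10²⁷ × 0.76 / (16π × 5.67×10⁻⁸ × (260)⁴)] = 3.07×10¹¹ m = 2.05 AU.

d ≈ 2.05 AU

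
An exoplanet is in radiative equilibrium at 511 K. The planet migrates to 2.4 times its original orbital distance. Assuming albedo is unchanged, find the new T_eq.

T_eq ∝ L^(1/4) · d^(−1/2).
T′ = 511 / 2.4^(1/2) = 330 K.

T_eq ≈ 330 K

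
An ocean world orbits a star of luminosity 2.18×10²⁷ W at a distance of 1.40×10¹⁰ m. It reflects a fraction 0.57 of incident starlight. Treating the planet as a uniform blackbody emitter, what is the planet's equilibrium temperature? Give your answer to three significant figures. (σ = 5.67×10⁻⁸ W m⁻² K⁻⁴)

Flux: S = L/(4πd²) = 2.18×10²⁷/(4π×(1.40×10¹⁰)²) = 8.85×10⁵ W m⁻².
Energy balance: absorbed = emitted ⇒ πR²·S(1−A) = 4πR²·σT_eq⁴, so T_eq⁴ = S(1−A)/(4σ).
T_eq = [8.85×10⁵ × 0.43 / (4 × 5.67×10⁻⁸)]^(1/4) = (1.68×10¹²)^(1/4) = 1140 K.

T_eq ≈ 1140 K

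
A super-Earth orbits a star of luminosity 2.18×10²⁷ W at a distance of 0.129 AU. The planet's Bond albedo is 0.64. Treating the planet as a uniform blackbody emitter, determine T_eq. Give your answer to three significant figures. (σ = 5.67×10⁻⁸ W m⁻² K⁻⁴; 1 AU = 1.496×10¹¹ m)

T_eq ≈ 927 K

d = 0.129 AU = 1.93×10¹⁰ m.
Flux: S = L/(4πd²) = 2.18×10²⁷/(4π×(1.93×10¹⁰)²) = 4.66×10⁵ W m⁻².
Energy balance: absorbed = emitted ⇒ πR²·S(1−A) = 4πR²·σT_eq⁴, so T_eq⁴ = S(1−A)/(4σ).
T_eq = [4.66×10⁵ × 0.36 / (4 × 5.67×10⁻⁸)]^(1/4) = (7.39×10¹¹)^(1/4) = 927 K.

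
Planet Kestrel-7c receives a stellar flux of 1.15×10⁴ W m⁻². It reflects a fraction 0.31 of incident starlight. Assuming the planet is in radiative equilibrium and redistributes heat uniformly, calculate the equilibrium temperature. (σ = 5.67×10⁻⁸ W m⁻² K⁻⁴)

T_eq ≈ 432 K

Energy balance: absorbed = emitted ⇒ πR²·S(1−A) = 4πR²·σT_eq⁴, so T_eq⁴ = S(1−A)/(4σ).
T_eq = [1.15×10⁴ × 0.69 / (4 × 5.67×10⁻⁸)]^(1/4) = (3.50×10¹⁰)^(1/4) = 432 K.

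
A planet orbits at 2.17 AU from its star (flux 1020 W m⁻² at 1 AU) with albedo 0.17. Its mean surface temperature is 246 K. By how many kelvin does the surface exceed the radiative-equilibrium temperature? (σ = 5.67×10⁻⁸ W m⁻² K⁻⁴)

ΔT ≈ 78.2 K

S = 1020/2.17² = 216.6 W m⁻².
T_eq = [S(1−A)/(4σ)]^(1/4) = [216.6×0.83/(4×5.67×10⁻⁸)]^(1/4) = 167.8 K.
ΔT = T_surf − T_eq = 246 − 167.8.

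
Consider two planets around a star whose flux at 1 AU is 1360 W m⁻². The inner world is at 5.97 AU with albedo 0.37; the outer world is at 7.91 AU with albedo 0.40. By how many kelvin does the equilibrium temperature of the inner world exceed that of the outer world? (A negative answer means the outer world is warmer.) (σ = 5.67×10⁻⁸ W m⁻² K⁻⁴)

T_eq = [S₀(1−A)/(4σd²)]^(1/4), so T ∝ (1−A)^(1/4) / √d.
T₁ = [1360×0.63/(4×5.67×10⁻⁸×5.97²)]^(1/4) = 101.47 K.
T₂ = [1360×0.60/(4×5.67×10⁻⁸×7.91²)]^(1/4) = 87.08 K.

ΔT ≈ 14.4 K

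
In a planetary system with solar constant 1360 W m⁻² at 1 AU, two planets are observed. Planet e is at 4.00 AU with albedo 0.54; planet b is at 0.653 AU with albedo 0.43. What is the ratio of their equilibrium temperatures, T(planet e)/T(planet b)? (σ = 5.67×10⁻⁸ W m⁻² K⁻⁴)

T_eq = [S₀(1−A)/(4σd²)]^(1/4), so T ∝ (1−A)^(1/4) / √d.
T₁ = [1360×0.46/(4×5.67×10⁻⁸×4.00²)]^(1/4) = 114.59 K.
T₂ = [1360×0.57/(4×5.67×10⁻⁸×0.653²)]^(1/4) = 299.22 K.

T₁/T₂ ≈ 0.383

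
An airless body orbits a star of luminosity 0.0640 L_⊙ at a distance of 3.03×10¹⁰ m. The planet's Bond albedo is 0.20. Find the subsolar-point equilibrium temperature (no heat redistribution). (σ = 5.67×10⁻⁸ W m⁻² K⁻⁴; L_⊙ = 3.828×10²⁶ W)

T_ss ≈ 416 K

L = 0.0640 × 3.828×10²⁶ = 2.45×10²⁵ W.
Flux: S = L/(4πd²) = 2.45×10²⁵/(4π×(3.03×10¹⁰)²) = 2120 W m⁻².
At the subsolar point the surface absorbs S(1−A) and emits σT⁴ per unit area — no factor of 4, since only the local patch is in balance.
T = [2120 × 0.80 / 5.67×10⁻⁸]^(1/4) = (3.00×10¹⁰)^(1/4) = 416 K.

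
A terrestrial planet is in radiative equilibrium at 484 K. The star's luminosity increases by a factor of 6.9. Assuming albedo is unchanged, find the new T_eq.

T_eq ≈ 784 K

T_eq ∝ L^(1/4) · d^(−1/2).
T′ = 484 × 6.9^(1/4) = 784 K.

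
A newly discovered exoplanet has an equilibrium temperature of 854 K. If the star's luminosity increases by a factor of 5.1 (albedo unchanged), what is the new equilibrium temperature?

T_eq ∝ L^(1/4) · d^(−1/2).
T′ = 854 × 5.1^(1/4) = 1280 K.

T_eq ≈ 1280 K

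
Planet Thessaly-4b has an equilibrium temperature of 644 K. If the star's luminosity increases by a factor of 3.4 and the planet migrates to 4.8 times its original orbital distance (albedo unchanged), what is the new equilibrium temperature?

T_eq ≈ 399 K

T_eq ∝ L^(1/4) · d^(−1/2).
T′ = 644 × 3.4^(1/4) / 4.8^(1/2) = 399 K.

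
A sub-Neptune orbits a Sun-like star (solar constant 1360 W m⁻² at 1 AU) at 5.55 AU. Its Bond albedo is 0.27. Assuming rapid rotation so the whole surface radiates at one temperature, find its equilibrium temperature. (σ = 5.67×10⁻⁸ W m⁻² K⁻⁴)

T_eq ≈ 109 K

Flux at 5.55 AU: S = 1360/5.55² = 44.2 W m⁻².
Energy balance: absorbed = emitted ⇒ πR²·S(1−A) = 4πR²·σT_eq⁴, so T_eq⁴ = S(1−A)/(4σ).
T_eq = [44.2 × 0.73 / (4 × 5.67×10⁻⁸)]^(1/4) = (1.42×10⁸)^(1/4) = 109 K.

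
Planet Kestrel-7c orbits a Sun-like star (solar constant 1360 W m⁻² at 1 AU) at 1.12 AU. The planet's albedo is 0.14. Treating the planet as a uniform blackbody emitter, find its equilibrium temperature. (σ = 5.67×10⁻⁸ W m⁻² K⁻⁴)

T_eq ≈ 253 K

Flux at 1.12 AU: S = 1360/1.12² = 1080 W m⁻².
Energy balance: absorbed = emitted ⇒ πR²·S(1−A) = 4πR²·σT_eq⁴, so T_eq⁴ = S(1−A)/(4σ).
T_eq = [1080 × 0.86 / (4 × 5.67×10⁻⁸)]^(1/4) = (4.11×10⁹)^(1/4) = 253 K.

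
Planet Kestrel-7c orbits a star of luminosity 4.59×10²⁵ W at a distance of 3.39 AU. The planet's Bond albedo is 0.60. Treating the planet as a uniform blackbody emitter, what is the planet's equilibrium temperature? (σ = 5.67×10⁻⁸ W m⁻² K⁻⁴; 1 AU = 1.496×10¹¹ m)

d = 3.39 AU = 5.07×10¹¹ m.
Flux: S = L/(4πd²) = 4.59×10²⁵/(4π×(5.07×10¹¹)²) = 14.2 W m⁻².
Energy balance: absorbed = emitted ⇒ πR²·S(1−A) = 4πR²·σT_eq⁴, so T_eq⁴ = S(1−A)/(4σ).
T_eq = [14.2 × 0.40 / (4 × 5.67×10⁻⁸)]^(1/4) = (2.50×10⁷)^(1/4) = 70.7 K.

T_eq ≈ 70.7 K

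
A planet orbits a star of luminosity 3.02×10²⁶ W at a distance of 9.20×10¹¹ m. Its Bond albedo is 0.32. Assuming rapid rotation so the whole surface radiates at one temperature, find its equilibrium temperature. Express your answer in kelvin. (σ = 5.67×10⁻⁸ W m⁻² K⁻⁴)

Flux: S = L/(4πd²) = 3.02×10²⁶/(4π×(9.20×10¹¹)²) = 28.4 W m⁻².
Energy balance: absorbed = emitted ⇒ πR²·S(1−A) = 4πR²·σT_eq⁴, so T_eq⁴ = S(1−A)/(4σ).
T_eq = [28.4 × 0.68 / (4 × 5.67×10⁻⁸)]^(1/4) = (8.51×10⁷)^(1/4) = 96.1 K.

T_eq ≈ 96.1 K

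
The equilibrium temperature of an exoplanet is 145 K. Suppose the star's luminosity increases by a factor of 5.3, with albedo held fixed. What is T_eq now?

T_eq ∝ L^(1/4) · d^(−1/2).
T′ = 145 × 5.3^(1/4) = 220 K.

T_eq ≈ 220 K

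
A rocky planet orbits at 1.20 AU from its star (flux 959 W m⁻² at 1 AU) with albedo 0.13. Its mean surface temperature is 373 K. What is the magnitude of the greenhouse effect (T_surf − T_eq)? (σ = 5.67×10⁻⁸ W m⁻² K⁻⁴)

ΔT ≈ 148.2 K

S = 959/1.20² = 666.0 W m⁻².
T_eq = [S(1−A)/(4σ)]^(1/4) = [666.0×0.87/(4×5.67×10⁻⁸)]^(1/4) = 224.8 K.
ΔT = T_surf − T_eq = 373 − 224.8.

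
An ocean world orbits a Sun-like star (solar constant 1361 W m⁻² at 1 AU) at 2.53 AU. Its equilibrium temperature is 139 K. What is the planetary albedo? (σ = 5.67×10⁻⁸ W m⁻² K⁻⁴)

Flux at 2.53 AU: S = 1361/2.53² = 213 W m⁻².
From T_eq⁴ = S(1−A)/(4σ): 1−A = 4σT_eq⁴/S.
1−A = 4 × 5.67×10⁻⁸ × (139)⁴ / 213 = 0.398.

A ≈ 0.60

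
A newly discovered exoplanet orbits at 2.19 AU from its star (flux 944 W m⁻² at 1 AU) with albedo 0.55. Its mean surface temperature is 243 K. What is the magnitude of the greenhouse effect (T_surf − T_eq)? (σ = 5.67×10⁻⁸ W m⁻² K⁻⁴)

S = 944/2.19² = 196.8 W m⁻².
T_eq = [S(1−A)/(4σ)]^(1/4) = [196.8×0.45/(4×5.67×10⁻⁸)]^(1/4) = 140.6 K.
ΔT = T_surf − T_eq = 243 − 140.6.

ΔT ≈ 102.4 K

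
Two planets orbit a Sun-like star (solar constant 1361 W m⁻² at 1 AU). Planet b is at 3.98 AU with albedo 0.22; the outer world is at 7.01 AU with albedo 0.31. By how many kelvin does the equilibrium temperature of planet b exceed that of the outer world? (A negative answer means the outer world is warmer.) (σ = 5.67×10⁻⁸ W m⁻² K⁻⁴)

T_eq = [S₀(1−A)/(4σd²)]^(1/4), so T ∝ (1−A)^(1/4) / √d.
T₁ = [1361×0.78/(4×5.67×10⁻⁸×3.98²)]^(1/4) = 131.11 K.
T₂ = [1361×0.69/(4×5.67×10⁻⁸×7.01²)]^(1/4) = 95.81 K.

ΔT ≈ 35.3 K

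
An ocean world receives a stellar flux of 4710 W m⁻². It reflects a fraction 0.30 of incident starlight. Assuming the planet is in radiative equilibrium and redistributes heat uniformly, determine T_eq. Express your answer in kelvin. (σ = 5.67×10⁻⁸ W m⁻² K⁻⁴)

Energy balance: absorbed = emitted ⇒ πR²·S(1−A) = 4πR²·σT_eq⁴, so T_eq⁴ = S(1−A)/(4σ).
T_eq = [4710 × 0.70 / (4 × 5.67×10⁻⁸)]^(1/4) = (1.45×10¹⁰)^(1/4) = 347 K.

T_eq ≈ 347 K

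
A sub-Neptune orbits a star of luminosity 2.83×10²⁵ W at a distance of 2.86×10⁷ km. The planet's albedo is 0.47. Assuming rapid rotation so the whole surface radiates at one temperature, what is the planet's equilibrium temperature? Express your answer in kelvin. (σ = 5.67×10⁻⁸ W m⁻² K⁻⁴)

d = 2.86×10⁷ km = 2.86×10¹⁰ m.
Flux: S = L/(4πd²) = 2.83×10²⁵/(4π×(2.86×10¹⁰)²) = 2750 W m⁻².
Energy balance: absorbed = emitted ⇒ πR²·S(1−A) = 4πR²·σT_eq⁴, so T_eq⁴ = S(1−A)/(4σ).
T_eq = [2750 × 0.53 / (4 × 5.67×10⁻⁸)]^(1/4) = (6.43×10⁹)^(1/4) = 283 K.

T_eq ≈ 283 K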